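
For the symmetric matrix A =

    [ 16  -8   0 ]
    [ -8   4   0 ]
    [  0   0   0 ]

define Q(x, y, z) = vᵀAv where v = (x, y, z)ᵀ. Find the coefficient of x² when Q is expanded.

16

The coefficient of x² is the diagonal entry A[1,1] = 16.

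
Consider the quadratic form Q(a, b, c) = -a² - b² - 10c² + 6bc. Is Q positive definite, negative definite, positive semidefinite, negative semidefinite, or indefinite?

negative definite

The symmetric matrix of Q is A = [[-1, 0, 0], [0, -1, 3], [0, 3, -10]].
Leading principal minors: Δ_1 = -1, Δ_2 = 1, Δ_3 = -1.
The signs alternate starting with Δ_1 < 0, so by Sylvester's criterion Q is negative definite.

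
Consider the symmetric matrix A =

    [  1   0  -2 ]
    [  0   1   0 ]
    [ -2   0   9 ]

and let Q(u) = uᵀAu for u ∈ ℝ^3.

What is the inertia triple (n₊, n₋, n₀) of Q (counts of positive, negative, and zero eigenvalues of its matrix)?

Symmetric row and column elimination reduces A to a congruent diagonal form with pivots 1, 1, 5.
Counting signs: 3 positive.

(3, 0, 0)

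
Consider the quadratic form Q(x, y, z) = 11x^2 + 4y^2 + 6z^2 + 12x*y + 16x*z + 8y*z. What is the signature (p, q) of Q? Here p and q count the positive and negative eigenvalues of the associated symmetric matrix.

(2, 0)

The associated matrix is A = [[11, 6, 8], [6, 4, 4], [8, 4, 6]].
Applying the same elementary operations to the rows and columns of A produces a congruent diagonal matrix with entries 11, 8/11, 0.
Counting signs: 2 positive, 1 zero.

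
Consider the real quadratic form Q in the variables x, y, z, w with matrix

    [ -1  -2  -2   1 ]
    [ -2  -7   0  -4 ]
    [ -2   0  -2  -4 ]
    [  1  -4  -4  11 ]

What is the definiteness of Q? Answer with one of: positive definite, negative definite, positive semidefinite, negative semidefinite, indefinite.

indefinite

Applying the same elementary operations to the rows and columns of A produces a congruent diagonal matrix with entries -1, -3, 22/3, -30/11.
That gives 1 positive, 3 negative pivots.
Hence Q is indefinite.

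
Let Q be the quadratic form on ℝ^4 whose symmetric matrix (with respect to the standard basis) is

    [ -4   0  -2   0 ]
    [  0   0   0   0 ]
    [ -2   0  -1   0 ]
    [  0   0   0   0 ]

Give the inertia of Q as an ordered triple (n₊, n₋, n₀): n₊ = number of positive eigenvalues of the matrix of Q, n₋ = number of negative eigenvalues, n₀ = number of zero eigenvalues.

(0, 1, 3)

Applying the same elementary operations to the rows and columns of A produces a congruent diagonal matrix with entries -4, 0, 0, 0.
Counting signs: 1 negative, 3 zero.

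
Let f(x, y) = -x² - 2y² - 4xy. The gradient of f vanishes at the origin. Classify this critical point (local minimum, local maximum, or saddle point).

The Hessian at the origin is H = [[-2, -4], [-4, -4]].
det H = -2·-4 − (-4)² = -8 < 0, so H is indefinite.
Therefore the origin is a saddle point.

saddle point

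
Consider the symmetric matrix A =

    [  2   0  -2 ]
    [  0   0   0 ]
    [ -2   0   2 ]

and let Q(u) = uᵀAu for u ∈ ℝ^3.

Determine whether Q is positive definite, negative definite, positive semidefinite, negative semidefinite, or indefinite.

Congruent diagonalization of A (simultaneous row and column reduction) yields pivots 2, 0, 0.
So there are 1 positive, 2 zero pivots.
Hence Q is positive semidefinite.

positive semidefinite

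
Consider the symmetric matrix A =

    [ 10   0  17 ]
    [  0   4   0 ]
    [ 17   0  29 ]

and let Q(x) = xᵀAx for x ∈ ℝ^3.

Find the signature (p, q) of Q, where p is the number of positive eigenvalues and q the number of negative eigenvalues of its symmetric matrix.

An LDLᵀ factorisation of A has diagonal entries 10, 4, 1/10.
That gives 3 positive pivots.

(3, 0)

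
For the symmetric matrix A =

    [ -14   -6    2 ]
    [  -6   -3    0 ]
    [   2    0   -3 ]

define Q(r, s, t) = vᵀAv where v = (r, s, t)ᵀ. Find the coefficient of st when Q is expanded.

The coefficient of st is A[2,3] + A[3,2] = 2·0 = 0.

0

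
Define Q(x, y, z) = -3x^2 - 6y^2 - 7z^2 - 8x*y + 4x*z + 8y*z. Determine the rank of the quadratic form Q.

3

The symmetric matrix is A = [[-3, -4, 2], [-4, -6, 4], [2, 4, -7]].
An LDLᵀ factorisation of A has diagonal entries -3, -2/3, -3.
That gives 3 negative pivots.
The rank is the number of nonzero pivots: 3.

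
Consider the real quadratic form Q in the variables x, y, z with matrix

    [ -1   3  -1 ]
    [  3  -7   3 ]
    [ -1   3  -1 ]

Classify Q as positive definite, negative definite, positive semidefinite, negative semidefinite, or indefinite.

Congruent diagonalization of A (simultaneous row and column reduction) yields pivots -1, 2, 0.
Counting signs: 1 positive, 1 negative, 1 zero.
Hence Q is indefinite.

indefinite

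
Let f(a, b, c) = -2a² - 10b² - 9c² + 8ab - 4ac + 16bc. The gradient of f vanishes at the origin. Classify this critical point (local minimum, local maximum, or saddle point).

The Hessian at the origin is H = [[-4, 8, -4], [8, -20, 16], [-4, 16, -18]].
Congruent diagonalization of H (simultaneous row and column reduction) yields pivots -4, -4, 2.
That gives 1 positive, 2 negative pivots.
H is indefinite, so the origin is a saddle point.

saddle point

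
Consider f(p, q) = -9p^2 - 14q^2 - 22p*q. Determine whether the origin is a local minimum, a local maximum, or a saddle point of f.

local maximum

The Hessian at the origin is H = [[-18, -22], [-22, -28]].
det H = -18·-28 − (-22)² = 20 > 0 and H[1,1] = -18 < 0, so H is negative definite.
Therefore the origin is a local maximum.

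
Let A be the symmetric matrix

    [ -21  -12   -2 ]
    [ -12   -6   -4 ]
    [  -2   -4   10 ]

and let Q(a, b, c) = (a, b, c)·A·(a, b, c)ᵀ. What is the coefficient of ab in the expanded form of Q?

-24

The coefficient of ab is A[1,2] + A[2,1] = 2·(-12) = -24.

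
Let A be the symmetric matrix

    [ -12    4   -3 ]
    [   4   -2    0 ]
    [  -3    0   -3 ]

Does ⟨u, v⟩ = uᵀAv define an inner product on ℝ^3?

Row-reducing A symmetrically gives the diagonal entries -12, -2/3, -3/4.
Counting signs: 3 negative.
Hence Q is negative definite.
⟨·,·⟩ is an inner product exactly when A is positive definite.

no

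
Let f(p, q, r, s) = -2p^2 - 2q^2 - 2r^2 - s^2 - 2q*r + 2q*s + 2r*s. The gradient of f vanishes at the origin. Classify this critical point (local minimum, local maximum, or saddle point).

local maximum

The Hessian at the origin is H = [[-4, 0, 0, 0], [0, -4, -2, 2], [0, -2, -4, 2], [0, 2, 2, -2]].
Applying the same elementary operations to the rows and columns of H produces a congruent diagonal matrix with entries -4, -4, -3, -2/3.
That gives 4 negative pivots.
H is negative definite, so the origin is a strict local maximum.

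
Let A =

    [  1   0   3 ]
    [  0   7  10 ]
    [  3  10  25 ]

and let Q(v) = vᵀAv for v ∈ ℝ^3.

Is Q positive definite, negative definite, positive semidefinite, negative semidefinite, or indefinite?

Row-reducing A symmetrically gives the diagonal entries 1, 7, 12/7.
That gives 3 positive pivots.
Hence Q is positive definite.

positive definite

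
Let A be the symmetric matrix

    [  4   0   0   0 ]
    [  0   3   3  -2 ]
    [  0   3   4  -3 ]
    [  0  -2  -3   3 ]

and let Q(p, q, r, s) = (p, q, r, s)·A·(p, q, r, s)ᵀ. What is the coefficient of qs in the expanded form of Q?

The coefficient of qs is A[2,4] + A[4,2] = 2·(-2) = -4.

-4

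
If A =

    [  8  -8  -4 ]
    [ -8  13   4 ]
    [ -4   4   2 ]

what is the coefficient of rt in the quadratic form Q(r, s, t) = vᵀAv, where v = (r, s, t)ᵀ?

The coefficient of rt is A[1,3] + A[3,1] = 2·(-4) = -8.

-8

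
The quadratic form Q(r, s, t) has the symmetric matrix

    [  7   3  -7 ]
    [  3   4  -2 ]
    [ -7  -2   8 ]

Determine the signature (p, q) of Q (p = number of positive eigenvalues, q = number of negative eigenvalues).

(3, 0)

An LDLᵀ factorisation of A has diagonal entries 7, 19/7, 12/19.
So there are 3 positive pivots.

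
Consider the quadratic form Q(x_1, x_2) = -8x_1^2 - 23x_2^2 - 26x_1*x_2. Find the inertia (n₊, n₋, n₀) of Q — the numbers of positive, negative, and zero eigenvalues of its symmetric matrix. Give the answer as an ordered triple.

(0, 2, 0)

The associated matrix is A = [[-8, -13], [-13, -23]].
Congruent diagonalization of A (simultaneous row and column reduction) yields pivots -8, -15/8.
So there are 2 negative pivots.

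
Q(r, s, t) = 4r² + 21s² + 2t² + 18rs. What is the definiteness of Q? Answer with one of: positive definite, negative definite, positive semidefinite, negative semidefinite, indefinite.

The associated matrix is A = [[4, 9, 0], [9, 21, 0], [0, 0, 2]].
Congruent diagonalization of A (simultaneous row and column reduction) yields pivots 4, 3/4, 2.
Counting signs: 3 positive.
Hence Q is positive definite.

positive definite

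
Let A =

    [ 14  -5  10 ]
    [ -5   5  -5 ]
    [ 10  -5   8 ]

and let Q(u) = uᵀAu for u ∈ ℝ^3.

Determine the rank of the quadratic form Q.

An LDLᵀ factorisation of A has diagonal entries 14, 45/14, 2/9.
That gives 3 positive pivots.
The rank is the number of nonzero pivots: 3.

3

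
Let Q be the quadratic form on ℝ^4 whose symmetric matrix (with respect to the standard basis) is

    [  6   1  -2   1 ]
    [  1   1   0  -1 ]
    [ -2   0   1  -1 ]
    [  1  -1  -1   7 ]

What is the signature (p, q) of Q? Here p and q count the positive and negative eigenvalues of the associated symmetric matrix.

Symmetric row and column elimination reduces A to a congruent diagonal form with pivots 6, 5/6, 1/5, 5.
That gives 4 positive pivots.

(4, 0)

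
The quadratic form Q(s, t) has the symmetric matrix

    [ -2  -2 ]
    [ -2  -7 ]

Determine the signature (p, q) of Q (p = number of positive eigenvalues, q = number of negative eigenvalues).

Row-reducing A symmetrically gives the diagonal entries -2, -5.
That gives 2 negative pivots.

(0, 2)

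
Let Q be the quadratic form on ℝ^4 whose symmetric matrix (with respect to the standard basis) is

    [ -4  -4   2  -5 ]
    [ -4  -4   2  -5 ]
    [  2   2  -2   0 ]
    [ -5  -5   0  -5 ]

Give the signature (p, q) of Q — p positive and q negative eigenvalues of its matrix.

Symmetric row and column elimination reduces A to a congruent diagonal form with pivots -4, 0, -1, 15/2.
That gives 1 positive, 2 negative, 1 zero pivots.

(1, 2)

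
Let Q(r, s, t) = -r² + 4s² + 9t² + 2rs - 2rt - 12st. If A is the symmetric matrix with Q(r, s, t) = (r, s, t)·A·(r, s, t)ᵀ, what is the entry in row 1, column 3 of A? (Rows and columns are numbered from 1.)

The coefficient of r·t in Q is -2. For a symmetric A this equals A[1,3] + A[3,1] = 2·A[1,3].
So A[1,3] = -2/2 = -1.

-1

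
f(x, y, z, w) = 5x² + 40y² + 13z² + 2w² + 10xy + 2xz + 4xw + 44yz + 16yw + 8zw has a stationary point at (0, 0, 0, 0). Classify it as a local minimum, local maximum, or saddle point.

The Hessian at the origin is H = [[10, 10, 2, 4], [10, 80, 44, 16], [2, 44, 26, 8], [4, 16, 8, 4]].
Applying the same elementary operations to the rows and columns of H produces a congruent diagonal matrix with entries 10, 70, 2/5, 12/35.
That gives 4 positive pivots.
H is positive definite, so the origin is a strict local minimum.

local minimum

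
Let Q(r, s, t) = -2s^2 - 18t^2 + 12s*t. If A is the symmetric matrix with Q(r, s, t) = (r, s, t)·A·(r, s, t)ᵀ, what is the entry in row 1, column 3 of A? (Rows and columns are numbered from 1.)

The coefficient of r·t in Q is 0. For a symmetric A this equals A[1,3] + A[3,1] = 2·A[1,3].
So A[1,3] = 0/2 = 0.

0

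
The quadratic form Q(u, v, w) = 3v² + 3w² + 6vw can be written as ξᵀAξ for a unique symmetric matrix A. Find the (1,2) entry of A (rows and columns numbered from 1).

0

The coefficient of u·v in Q is 0. For a symmetric A this equals A[1,2] + A[2,1] = 2·A[1,2].
So A[1,2] = 0/2 = 0.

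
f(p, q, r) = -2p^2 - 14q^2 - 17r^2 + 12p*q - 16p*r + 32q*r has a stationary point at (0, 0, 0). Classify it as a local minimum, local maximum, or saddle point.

The Hessian at the origin is H = [[-4, 12, -16], [12, -28, 32], [-16, 32, -34]].
Row-reducing H symmetrically gives the diagonal entries -4, 8, -2.
So there are 1 positive, 2 negative pivots.
H is indefinite, so the origin is a saddle point.

saddle point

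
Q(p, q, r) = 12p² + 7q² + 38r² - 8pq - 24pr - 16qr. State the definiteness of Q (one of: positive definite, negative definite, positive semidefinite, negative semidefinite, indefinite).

positive definite

The symmetric matrix of Q is A = [[12, -4, -12], [-4, 7, -8], [-12, -8, 38]].
Leading principal minors: Δ_1 = 12, Δ_2 = 68, Δ_3 = 40.
All leading principal minors are positive, so by Sylvester's criterion Q is positive definite.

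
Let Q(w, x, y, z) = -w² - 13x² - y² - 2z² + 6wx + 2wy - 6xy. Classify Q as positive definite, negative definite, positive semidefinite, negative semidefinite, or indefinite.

negative semidefinite

Write A = [[-1, 3, 1, 0], [3, -13, -3, 0], [1, -3, -1, 0], [0, 0, 0, -2]].
Applying the same elementary operations to the rows and columns of A produces a congruent diagonal matrix with entries -1, -4, 0, -2.
So there are 3 negative, 1 zero pivots.
Hence Q is negative semidefinite.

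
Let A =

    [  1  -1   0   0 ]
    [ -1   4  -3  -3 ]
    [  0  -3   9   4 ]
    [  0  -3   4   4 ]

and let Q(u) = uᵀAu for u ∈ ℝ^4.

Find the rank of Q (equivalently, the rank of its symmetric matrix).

4

Applying the same elementary operations to the rows and columns of A produces a congruent diagonal matrix with entries 1, 3, 6, 5/6.
That gives 4 positive pivots.
The rank is the number of nonzero pivots: 4.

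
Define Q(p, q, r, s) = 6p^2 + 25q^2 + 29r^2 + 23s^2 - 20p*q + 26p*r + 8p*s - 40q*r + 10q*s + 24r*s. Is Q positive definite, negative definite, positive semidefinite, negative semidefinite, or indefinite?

Write A = [[6, -10, 13, 4], [-10, 25, -20, 5], [13, -20, 29, 12], [4, 5, 12, 23]].
Applying the same elementary operations to the rows and columns of A produces a congruent diagonal matrix with entries 6, 25/3, 1/2, 2.
So there are 4 positive pivots.
Hence Q is positive definite.

positive definite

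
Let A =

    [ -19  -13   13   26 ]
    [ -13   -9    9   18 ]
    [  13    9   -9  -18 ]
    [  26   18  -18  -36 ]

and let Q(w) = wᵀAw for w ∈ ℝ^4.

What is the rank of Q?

2

Symmetric row and column elimination reduces A to a congruent diagonal form with pivots -19, -2/19, 0, 0.
Counting signs: 2 negative, 2 zero.
The rank is the number of nonzero pivots: 2.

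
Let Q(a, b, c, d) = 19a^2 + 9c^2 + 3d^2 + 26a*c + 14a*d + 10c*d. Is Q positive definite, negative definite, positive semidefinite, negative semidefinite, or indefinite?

The symmetric matrix is A = [[19, 0, 13, 7], [0, 0, 0, 0], [13, 0, 9, 5], [7, 0, 5, 3]].
Symmetric row and column elimination reduces A to a congruent diagonal form with pivots 19, 0, 2/19, 0.
So there are 2 positive, 2 zero pivots.
Hence Q is positive semidefinite.

positive semidefinite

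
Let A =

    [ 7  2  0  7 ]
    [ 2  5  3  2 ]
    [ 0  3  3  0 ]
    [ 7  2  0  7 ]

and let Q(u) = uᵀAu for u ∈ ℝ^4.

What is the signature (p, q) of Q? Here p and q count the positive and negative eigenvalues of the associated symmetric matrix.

(3, 0)

Applying the same elementary operations to the rows and columns of A produces a congruent diagonal matrix with entries 7, 31/7, 30/31, 0.
That gives 3 positive, 1 zero pivots.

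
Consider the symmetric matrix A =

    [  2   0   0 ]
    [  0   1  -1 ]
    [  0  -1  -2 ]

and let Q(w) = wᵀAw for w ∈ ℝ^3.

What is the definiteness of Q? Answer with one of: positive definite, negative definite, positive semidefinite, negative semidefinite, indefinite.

Symmetric row and column elimination reduces A to a congruent diagonal form with pivots 2, 1, -3.
So there are 2 positive, 1 negative pivots.
Hence Q is indefinite.

indefinite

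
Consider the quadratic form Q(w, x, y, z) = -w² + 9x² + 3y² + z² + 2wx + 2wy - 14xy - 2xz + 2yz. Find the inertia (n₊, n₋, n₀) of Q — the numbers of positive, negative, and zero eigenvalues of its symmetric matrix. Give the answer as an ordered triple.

Write A = [[-1, 1, 1, 0], [1, 9, -7, -1], [1, -7, 3, 1], [0, -1, 1, 1]].
Congruent diagonalization of A (simultaneous row and column reduction) yields pivots -1, 10, 2/5, 1/2.
Counting signs: 3 positive, 1 negative.

(3, 1, 0)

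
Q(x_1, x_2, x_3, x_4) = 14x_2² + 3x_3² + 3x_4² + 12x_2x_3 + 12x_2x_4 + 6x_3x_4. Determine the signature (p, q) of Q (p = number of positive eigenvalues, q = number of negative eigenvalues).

(2, 0)

The associated matrix is A = [[0, 0, 0, 0], [0, 14, 6, 6], [0, 6, 3, 3], [0, 6, 3, 3]].
Symmetric row and column elimination reduces A to a congruent diagonal form with pivots 0, 14, 3/7, 0.
So there are 2 positive, 2 zero pivots.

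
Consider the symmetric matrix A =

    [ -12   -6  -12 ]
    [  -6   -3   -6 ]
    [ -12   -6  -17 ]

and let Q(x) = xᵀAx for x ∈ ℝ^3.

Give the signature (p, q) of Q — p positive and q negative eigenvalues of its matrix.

(0, 2)

Symmetric row and column elimination reduces A to a congruent diagonal form with pivots -12, 0, -5.
That gives 2 negative, 1 zero pivots.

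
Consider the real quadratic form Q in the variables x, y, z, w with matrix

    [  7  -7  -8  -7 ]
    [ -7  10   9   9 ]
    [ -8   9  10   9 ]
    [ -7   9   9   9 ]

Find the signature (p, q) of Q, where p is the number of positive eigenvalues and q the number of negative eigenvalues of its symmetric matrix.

(4, 0)

Symmetric row and column elimination reduces A to a congruent diagonal form with pivots 7, 3, 11/21, 5/11.
Counting signs: 4 positive.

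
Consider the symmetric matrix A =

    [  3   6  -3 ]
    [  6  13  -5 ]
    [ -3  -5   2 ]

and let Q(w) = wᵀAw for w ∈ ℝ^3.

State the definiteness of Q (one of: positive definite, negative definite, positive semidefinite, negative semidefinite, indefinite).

indefinite

Applying the same elementary operations to the rows and columns of A produces a congruent diagonal matrix with entries 3, 1, -2.
That gives 2 positive, 1 negative pivots.
Hence Q is indefinite.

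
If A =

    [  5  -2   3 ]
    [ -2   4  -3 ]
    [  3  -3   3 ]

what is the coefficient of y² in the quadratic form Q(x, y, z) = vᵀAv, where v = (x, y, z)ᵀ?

The coefficient of y² is the diagonal entry A[2,2] = 4.

4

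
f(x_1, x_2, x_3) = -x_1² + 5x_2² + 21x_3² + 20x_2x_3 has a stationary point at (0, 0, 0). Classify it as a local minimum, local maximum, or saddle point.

The Hessian at the origin is H = [[-2, 0, 0], [0, 10, 20], [0, 20, 42]].
Row-reducing H symmetrically gives the diagonal entries -2, 10, 2.
That gives 2 positive, 1 negative pivots.
H is indefinite, so the origin is a saddle point.

saddle point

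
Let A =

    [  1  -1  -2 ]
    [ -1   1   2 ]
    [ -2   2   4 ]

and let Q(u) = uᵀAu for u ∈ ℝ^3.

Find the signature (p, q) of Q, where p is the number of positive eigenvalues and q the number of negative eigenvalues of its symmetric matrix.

Symmetric row and column elimination reduces A to a congruent diagonal form with pivots 1, 0, 0.
That gives 1 positive, 2 zero pivots.

(1, 0)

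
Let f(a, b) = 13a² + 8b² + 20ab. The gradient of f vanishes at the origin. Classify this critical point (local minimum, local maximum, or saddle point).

local minimum

The Hessian at the origin is H = [[26, 20], [20, 16]].
det H = 26·16 − (20)² = 16 > 0 and H[1,1] = 26 > 0, so H is positive definite.
Therefore the origin is a local minimum.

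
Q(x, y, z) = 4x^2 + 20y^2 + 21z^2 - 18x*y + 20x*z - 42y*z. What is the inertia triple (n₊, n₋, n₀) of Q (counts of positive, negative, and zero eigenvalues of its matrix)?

The symmetric matrix is A = [[4, -9, 10], [-9, 20, -21], [10, -21, 21]].
Row-reducing A symmetrically gives the diagonal entries 4, -1/4, 5.
Counting signs: 2 positive, 1 negative.

(2, 1, 0)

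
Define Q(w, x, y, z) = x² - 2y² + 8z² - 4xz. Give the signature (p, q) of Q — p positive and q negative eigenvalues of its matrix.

The symmetric matrix is A = [[0, 0, 0, 0], [0, 1, 0, -2], [0, 0, -2, 0], [0, -2, 0, 8]].
Congruent diagonalization of A (simultaneous row and column reduction) yields pivots 0, 1, -2, 4.
That gives 2 positive, 1 negative, 1 zero pivots.

(2, 1)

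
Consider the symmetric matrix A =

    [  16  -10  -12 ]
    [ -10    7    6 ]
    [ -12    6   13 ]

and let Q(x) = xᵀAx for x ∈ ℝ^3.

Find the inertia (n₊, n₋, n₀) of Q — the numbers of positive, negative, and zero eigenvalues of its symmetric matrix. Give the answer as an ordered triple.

Symmetric row and column elimination reduces A to a congruent diagonal form with pivots 16, 3/4, 1.
So there are 3 positive pivots.

(3, 0, 0)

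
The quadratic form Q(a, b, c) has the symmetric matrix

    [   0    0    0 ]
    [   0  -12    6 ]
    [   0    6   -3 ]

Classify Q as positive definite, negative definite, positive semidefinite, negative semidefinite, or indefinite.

Symmetric row and column elimination reduces A to a congruent diagonal form with pivots 0, -12, 0.
That gives 1 negative, 2 zero pivots.
Hence Q is negative semidefinite.

negative semidefinite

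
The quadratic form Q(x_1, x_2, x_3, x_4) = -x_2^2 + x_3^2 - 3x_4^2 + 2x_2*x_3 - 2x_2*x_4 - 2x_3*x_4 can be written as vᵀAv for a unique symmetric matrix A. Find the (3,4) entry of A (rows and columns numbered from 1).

-1

The coefficient of x_3·x_4 in Q is -2. For a symmetric A this equals A[3,4] + A[4,3] = 2·A[3,4].
So A[3,4] = -2/2 = -1.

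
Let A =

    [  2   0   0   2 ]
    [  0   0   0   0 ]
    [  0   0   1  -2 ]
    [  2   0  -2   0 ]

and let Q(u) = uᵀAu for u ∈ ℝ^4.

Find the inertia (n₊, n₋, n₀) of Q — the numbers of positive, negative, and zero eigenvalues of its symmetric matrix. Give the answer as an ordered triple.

(2, 1, 1)

Symmetric row and column elimination reduces A to a congruent diagonal form with pivots 2, 0, 1, -6.
That gives 2 positive, 1 negative, 1 zero pivots.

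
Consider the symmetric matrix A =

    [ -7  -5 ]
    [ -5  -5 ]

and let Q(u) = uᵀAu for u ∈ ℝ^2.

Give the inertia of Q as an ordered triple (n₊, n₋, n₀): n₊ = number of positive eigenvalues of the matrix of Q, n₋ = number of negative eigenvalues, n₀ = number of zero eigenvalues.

(0, 2, 0)

Applying the same elementary operations to the rows and columns of A produces a congruent diagonal matrix with entries -7, -10/7.
So there are 2 negative pivots.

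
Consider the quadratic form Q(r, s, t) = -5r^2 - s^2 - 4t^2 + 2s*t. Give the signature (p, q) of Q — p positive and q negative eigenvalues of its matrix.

(0, 3)

The symmetric matrix is A = [[-5, 0, 0], [0, -1, 1], [0, 1, -4]].
Applying the same elementary operations to the rows and columns of A produces a congruent diagonal matrix with entries -5, -1, -3.
That gives 3 negative pivots.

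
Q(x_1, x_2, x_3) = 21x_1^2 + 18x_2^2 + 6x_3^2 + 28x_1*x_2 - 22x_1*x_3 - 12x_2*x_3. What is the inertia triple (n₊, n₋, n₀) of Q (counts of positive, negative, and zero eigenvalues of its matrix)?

(3, 0, 0)

Write A = [[21, 14, -11], [14, 18, -6], [-11, -6, 6]].
Symmetric row and column elimination reduces A to a congruent diagonal form with pivots 21, 26/3, 3/91.
So there are 3 positive pivots.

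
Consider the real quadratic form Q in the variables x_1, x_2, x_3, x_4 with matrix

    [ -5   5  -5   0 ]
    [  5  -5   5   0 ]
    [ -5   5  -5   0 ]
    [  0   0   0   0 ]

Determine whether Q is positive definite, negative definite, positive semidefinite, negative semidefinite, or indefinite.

negative semidefinite

Congruent diagonalization of A (simultaneous row and column reduction) yields pivots -5, 0, 0, 0.
Counting signs: 1 negative, 3 zero.
Hence Q is negative semidefinite.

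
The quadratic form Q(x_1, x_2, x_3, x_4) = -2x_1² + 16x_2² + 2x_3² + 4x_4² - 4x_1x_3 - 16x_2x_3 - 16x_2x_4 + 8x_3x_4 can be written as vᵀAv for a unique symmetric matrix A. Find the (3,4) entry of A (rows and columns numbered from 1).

The coefficient of x_3·x_4 in Q is 8. For a symmetric A this equals A[3,4] + A[4,3] = 2·A[3,4].
So A[3,4] = 8/2 = 4.

4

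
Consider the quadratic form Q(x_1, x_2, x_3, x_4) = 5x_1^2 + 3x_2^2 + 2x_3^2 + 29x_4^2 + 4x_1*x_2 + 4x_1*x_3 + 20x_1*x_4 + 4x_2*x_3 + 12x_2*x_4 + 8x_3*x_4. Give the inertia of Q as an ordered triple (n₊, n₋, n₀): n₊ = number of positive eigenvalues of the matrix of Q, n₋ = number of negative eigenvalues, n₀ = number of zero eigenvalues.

Write A = [[5, 2, 2, 10], [2, 3, 2, 6], [2, 2, 2, 4], [10, 6, 4, 29]].
Applying the same elementary operations to the rows and columns of A produces a congruent diagonal matrix with entries 5, 11/5, 6/11, 5.
That gives 4 positive pivots.

(4, 0, 0)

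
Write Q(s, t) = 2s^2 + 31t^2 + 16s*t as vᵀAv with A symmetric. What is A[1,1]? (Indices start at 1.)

2

The coefficient of s^2 in Q is 2, and that is exactly A[1,1].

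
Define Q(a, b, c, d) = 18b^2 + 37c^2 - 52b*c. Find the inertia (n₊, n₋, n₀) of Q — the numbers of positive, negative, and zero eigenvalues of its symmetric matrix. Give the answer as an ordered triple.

The associated matrix is A = [[0, 0, 0, 0], [0, 18, -26, 0], [0, -26, 37, 0], [0, 0, 0, 0]].
Symmetric row and column elimination reduces A to a congruent diagonal form with pivots 0, 18, -5/9, 0.
That gives 1 positive, 1 negative, 2 zero pivots.

(1, 1, 2)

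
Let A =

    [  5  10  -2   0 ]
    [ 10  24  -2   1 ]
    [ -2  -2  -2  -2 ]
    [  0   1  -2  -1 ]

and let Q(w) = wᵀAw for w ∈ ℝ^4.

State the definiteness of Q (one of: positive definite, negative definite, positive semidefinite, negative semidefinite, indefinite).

Congruent diagonalization of A (simultaneous row and column reduction) yields pivots 5, 4, -19/5, 15/38.
So there are 3 positive, 1 negative pivots.
Hence Q is indefinite.

indefinite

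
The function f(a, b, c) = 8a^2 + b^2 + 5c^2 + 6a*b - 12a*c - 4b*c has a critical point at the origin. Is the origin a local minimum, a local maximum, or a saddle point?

The Hessian at the origin is H = [[16, 6, -12], [6, 2, -4], [-12, -4, 10]].
Row-reducing H symmetrically gives the diagonal entries 16, -1/4, 2.
So there are 2 positive, 1 negative pivots.
H is indefinite, so the origin is a saddle point.

saddle point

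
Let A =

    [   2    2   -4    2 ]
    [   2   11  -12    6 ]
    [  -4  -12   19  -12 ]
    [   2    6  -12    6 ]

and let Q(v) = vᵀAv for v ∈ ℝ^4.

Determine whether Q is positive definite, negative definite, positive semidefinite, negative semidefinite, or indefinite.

Congruent diagonalization of A (simultaneous row and column reduction) yields pivots 2, 9, 35/9, -20/7.
Counting signs: 3 positive, 1 negative.
Hence Q is indefinite.

indefinite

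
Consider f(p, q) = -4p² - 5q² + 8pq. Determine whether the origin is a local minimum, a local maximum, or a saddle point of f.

The Hessian at the origin is H = [[-8, 8], [8, -10]].
det H = -8·-10 − (8)² = 16 > 0 and H[1,1] = -8 < 0, so H is negative definite.
Therefore the origin is a local maximum.

local maximum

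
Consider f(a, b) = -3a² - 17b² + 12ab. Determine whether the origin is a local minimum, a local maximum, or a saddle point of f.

The Hessian at the origin is H = [[-6, 12], [12, -34]].
det H = -6·-34 − (12)² = 60 > 0 and H[1,1] = -6 < 0, so H is negative definite.
Therefore the origin is a local maximum.

local maximum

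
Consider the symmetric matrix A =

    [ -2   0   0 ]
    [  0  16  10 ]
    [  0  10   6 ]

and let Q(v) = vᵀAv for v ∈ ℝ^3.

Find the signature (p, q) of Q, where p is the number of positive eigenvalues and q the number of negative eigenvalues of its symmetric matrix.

Symmetric row and column elimination reduces A to a congruent diagonal form with pivots -2, 16, -1/4.
Counting signs: 1 positive, 2 negative.

(1, 2)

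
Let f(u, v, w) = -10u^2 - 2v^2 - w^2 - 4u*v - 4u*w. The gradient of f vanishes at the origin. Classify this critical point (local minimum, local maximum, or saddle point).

The Hessian at the origin is H = [[-20, -4, -4], [-4, -4, 0], [-4, 0, -2]].
An LDLᵀ factorisation of H has diagonal entries -20, -16/5, -1.
That gives 3 negative pivots.
H is negative definite, so the origin is a strict local maximum.

local maximum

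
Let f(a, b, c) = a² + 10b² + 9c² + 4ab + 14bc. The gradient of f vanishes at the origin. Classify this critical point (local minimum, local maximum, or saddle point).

The Hessian at the origin is H = [[2, 4, 0], [4, 20, 14], [0, 14, 18]].
Applying the same elementary operations to the rows and columns of H produces a congruent diagonal matrix with entries 2, 12, 5/3.
That gives 3 positive pivots.
H is positive definite, so the origin is a strict local minimum.

local minimum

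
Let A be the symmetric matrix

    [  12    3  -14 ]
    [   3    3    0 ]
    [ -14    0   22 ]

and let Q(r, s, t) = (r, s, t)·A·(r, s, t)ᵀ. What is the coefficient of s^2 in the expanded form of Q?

3

The coefficient of s^2 is the diagonal entry A[2,2] = 3.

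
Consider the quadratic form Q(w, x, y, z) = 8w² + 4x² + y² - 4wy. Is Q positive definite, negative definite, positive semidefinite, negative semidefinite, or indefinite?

The associated matrix is A = [[8, 0, -2, 0], [0, 4, 0, 0], [-2, 0, 1, 0], [0, 0, 0, 0]].
Symmetric row and column elimination reduces A to a congruent diagonal form with pivots 8, 4, 1/2, 0.
That gives 3 positive, 1 zero pivots.
Hence Q is positive semidefinite.

positive semidefinite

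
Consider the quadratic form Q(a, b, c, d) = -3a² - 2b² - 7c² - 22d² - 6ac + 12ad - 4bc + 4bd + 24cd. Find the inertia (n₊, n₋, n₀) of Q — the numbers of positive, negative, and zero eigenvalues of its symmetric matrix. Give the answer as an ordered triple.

(0, 3, 1)

Write A = [[-3, 0, -3, 6], [0, -2, -2, 2], [-3, -2, -7, 12], [6, 2, 12, -22]].
Row-reducing A symmetrically gives the diagonal entries -3, -2, -2, 0.
Counting signs: 3 negative, 1 zero.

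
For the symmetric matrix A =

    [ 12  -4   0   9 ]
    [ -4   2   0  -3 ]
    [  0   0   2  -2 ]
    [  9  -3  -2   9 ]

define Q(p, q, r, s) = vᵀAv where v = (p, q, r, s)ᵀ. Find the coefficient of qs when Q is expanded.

The coefficient of qs is A[2,4] + A[4,2] = 2·(-3) = -6.

-6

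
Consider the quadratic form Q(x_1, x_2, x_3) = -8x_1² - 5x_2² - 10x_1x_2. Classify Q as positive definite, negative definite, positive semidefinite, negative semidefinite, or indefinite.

negative semidefinite

The symmetric matrix is A = [[-8, -5, 0], [-5, -5, 0], [0, 0, 0]].
Row-reducing A symmetrically gives the diagonal entries -8, -15/8, 0.
So there are 2 negative, 1 zero pivots.
Hence Q is negative semidefinite.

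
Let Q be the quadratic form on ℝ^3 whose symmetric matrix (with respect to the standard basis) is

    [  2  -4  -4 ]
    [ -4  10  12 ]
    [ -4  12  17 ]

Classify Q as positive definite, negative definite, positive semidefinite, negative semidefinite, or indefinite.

positive definite

Leading principal minors: Δ_1 = 2, Δ_2 = 4, Δ_3 = 4.
All leading principal minors are positive, so by Sylvester's criterion Q is positive definite.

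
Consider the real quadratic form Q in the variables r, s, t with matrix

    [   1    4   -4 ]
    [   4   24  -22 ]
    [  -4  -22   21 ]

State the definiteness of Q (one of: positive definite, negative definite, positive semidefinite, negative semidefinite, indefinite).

positive definite

Leading principal minors: Δ_1 = 1, Δ_2 = 8, Δ_3 = 4.
All leading principal minors are positive, so by Sylvester's criterion Q is positive definite.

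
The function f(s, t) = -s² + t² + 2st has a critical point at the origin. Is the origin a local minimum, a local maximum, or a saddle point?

saddle point

The Hessian at the origin is H = [[-2, 2], [2, 2]].
det H = -2·2 − (2)² = -8 < 0, so H is indefinite.
Therefore the origin is a saddle point.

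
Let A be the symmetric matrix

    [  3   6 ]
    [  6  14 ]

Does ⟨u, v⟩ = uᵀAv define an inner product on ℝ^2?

For the 2×2 matrix [[3, 6], [6, 14]]: det = 3·14 − (6)² = 6, trace = 17.
det > 0 so both eigenvalues share the sign of the trace; trace = 17 > 0 ⇒ both positive.
⟨·,·⟩ is an inner product exactly when A is positive definite.

yes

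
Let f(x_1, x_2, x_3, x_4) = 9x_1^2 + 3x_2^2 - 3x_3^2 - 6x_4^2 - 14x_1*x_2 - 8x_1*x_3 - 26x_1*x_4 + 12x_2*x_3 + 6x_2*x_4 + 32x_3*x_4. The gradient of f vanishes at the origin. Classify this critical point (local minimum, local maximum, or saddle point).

saddle point

The Hessian at the origin is H = [[18, -14, -8, -26], [-14, 6, 12, 6], [-8, 12, -6, 32], [-26, 6, 32, -12]].
Congruent diagonalization of H (simultaneous row and column reduction) yields pivots 18, -44/9, -30/11, -10/3.
Counting signs: 1 positive, 3 negative.
H is indefinite, so the origin is a saddle point.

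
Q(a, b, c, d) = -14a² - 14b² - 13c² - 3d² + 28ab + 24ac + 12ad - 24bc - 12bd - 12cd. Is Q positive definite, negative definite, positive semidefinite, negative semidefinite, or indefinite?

negative semidefinite

Write A = [[-14, 14, 12, 6], [14, -14, -12, -6], [12, -12, -13, -6], [6, -6, -6, -3]].
Applying the same elementary operations to the rows and columns of A produces a congruent diagonal matrix with entries -14, 0, -19/7, -3/19.
That gives 3 negative, 1 zero pivots.
Hence Q is negative semidefinite.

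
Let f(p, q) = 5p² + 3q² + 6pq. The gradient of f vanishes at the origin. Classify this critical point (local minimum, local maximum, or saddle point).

local minimum

The Hessian at the origin is H = [[10, 6], [6, 6]].
det H = 10·6 − (6)² = 24 > 0 and H[1,1] = 10 > 0, so H is positive definite.
Therefore the origin is a local minimum.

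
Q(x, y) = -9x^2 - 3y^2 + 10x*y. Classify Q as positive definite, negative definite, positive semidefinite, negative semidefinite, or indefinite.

The symmetric matrix is A = [[-9, 5], [5, -3]].
Congruent diagonalization of A (simultaneous row and column reduction) yields pivots -9, -2/9.
So there are 2 negative pivots.
Hence Q is negative definite.

negative definite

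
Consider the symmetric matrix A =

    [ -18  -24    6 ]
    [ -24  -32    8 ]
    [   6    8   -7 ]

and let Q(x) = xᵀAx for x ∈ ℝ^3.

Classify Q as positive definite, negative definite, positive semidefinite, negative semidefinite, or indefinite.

Applying the same elementary operations to the rows and columns of A produces a congruent diagonal matrix with entries -18, 0, -5.
Counting signs: 2 negative, 1 zero.
Hence Q is negative semidefinite.

negative semidefinite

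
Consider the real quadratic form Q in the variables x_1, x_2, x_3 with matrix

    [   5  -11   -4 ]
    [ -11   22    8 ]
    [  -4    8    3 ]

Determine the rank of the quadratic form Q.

3

An LDLᵀ factorisation of A has diagonal entries 5, -11/5, 1/11.
So there are 2 positive, 1 negative pivots.
The rank is the number of nonzero pivots: 3.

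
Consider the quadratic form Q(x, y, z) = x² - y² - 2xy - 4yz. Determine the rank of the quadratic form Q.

3

The symmetric matrix is A = [[1, -1, 0], [-1, -1, -2], [0, -2, 0]].
Applying the same elementary operations to the rows and columns of A produces a congruent diagonal matrix with entries 1, -2, 2.
That gives 2 positive, 1 negative pivots.
The rank is the number of nonzero pivots: 3.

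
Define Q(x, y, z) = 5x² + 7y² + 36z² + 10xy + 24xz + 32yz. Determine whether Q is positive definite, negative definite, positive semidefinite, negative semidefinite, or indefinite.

The symmetric matrix is A = [[5, 5, 12], [5, 7, 16], [12, 16, 36]].
An LDLᵀ factorisation of A has diagonal entries 5, 2, -4/5.
So there are 2 positive, 1 negative pivots.
Hence Q is indefinite.

indefinite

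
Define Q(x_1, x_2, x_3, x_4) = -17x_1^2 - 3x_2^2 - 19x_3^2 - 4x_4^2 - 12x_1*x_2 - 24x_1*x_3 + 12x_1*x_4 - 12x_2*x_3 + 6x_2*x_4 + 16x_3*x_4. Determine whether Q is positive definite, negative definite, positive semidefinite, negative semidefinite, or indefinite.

negative definite

The symmetric matrix of Q is A = [[-17, -6, -12, 6], [-6, -3, -6, 3], [-12, -6, -19, 8], [6, 3, 8, -4]].
Leading principal minors: Δ_1 = -17, Δ_2 = 15, Δ_3 = -105, Δ_4 = 45.
The signs alternate starting with Δ_1 < 0, so by Sylvester's criterion Q is negative definite.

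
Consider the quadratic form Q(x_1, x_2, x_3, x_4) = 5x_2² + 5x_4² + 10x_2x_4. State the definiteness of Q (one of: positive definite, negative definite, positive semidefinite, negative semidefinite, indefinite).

The associated matrix is A = [[0, 0, 0, 0], [0, 5, 0, 5], [0, 0, 0, 0], [0, 5, 0, 5]].
Row-reducing A symmetrically gives the diagonal entries 0, 5, 0, 0.
Counting signs: 1 positive, 3 zero.
Hence Q is positive semidefinite.

positive semidefinite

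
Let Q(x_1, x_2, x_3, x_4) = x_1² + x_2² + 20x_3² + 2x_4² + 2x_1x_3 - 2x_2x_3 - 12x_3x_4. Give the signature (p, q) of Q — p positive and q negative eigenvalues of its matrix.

The associated matrix is A = [[1, 0, 1, 0], [0, 1, -1, 0], [1, -1, 20, -6], [0, 0, -6, 2]].
Row-reducing A symmetrically gives the diagonal entries 1, 1, 18, 0.
That gives 3 positive, 1 zero pivots.

(3, 0)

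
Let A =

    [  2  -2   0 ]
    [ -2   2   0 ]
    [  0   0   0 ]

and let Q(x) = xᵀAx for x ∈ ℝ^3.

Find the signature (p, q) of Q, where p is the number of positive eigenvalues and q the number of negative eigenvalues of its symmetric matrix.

(1, 0)

Symmetric row and column elimination reduces A to a congruent diagonal form with pivots 2, 0, 0.
That gives 1 positive, 2 zero pivots.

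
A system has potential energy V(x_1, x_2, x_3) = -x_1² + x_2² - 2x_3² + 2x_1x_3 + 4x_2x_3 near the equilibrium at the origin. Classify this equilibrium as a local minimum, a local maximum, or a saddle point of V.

saddle point

The Hessian at the origin is H = [[-2, 0, 2], [0, 2, 4], [2, 4, -4]].
Row-reducing H symmetrically gives the diagonal entries -2, 2, -10.
Counting signs: 1 positive, 2 negative.
H is indefinite, so the origin is a saddle point.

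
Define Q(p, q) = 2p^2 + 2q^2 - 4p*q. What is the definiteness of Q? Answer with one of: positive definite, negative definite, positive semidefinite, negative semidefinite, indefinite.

positive semidefinite

The symmetric matrix of Q is [[2, -2], [-2, 2]].
For the 2×2 matrix [[2, -2], [-2, 2]]: det = 2·2 − (-2)² = 0, trace = 4.
det = 0 so one eigenvalue is zero; the form is semidefinite with the sign of the trace.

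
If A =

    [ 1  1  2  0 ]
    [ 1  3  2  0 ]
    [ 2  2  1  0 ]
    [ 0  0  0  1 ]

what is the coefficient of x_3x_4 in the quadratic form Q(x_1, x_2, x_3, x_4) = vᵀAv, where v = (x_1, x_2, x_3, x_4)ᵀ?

0

The coefficient of x_3x_4 is A[3,4] + A[4,3] = 2·0 = 0.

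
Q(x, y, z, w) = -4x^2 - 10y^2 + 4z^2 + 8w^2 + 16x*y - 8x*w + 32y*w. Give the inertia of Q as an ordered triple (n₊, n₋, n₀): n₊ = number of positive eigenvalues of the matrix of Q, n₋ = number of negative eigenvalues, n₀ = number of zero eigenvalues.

(3, 1, 0)

The associated matrix is A = [[-4, 8, 0, -4], [8, -10, 0, 16], [0, 0, 4, 0], [-4, 16, 0, 8]].
Congruent diagonalization of A (simultaneous row and column reduction) yields pivots -4, 6, 4, 4/3.
So there are 3 positive, 1 negative pivots.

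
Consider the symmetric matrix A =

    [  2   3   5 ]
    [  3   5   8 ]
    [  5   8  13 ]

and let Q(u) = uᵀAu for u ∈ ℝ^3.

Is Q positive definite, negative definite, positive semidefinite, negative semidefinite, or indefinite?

positive semidefinite

Applying the same elementary operations to the rows and columns of A produces a congruent diagonal matrix with entries 2, 1/2, 0.
So there are 2 positive, 1 zero pivots.
Hence Q is positive semidefinite.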